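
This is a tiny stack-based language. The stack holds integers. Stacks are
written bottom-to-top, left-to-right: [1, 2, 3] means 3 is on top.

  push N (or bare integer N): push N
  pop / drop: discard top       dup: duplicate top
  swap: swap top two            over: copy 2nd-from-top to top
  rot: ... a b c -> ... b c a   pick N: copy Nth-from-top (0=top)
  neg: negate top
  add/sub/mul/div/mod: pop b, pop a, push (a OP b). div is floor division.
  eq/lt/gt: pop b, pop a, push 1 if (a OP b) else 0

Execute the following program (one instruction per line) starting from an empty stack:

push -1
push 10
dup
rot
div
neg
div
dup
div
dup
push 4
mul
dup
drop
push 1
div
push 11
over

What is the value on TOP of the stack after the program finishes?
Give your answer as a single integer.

After 'push -1': [-1]
After 'push 10': [-1, 10]
After 'dup': [-1, 10, 10]
After 'rot': [10, 10, -1]
After 'div': [10, -10]
After 'neg': [10, 10]
After 'div': [1]
After 'dup': [1, 1]
After 'div': [1]
After 'dup': [1, 1]
After 'push 4': [1, 1, 4]
After 'mul': [1, 4]
After 'dup': [1, 4, 4]
After 'drop': [1, 4]
After 'push 1': [1, 4, 1]
After 'div': [1, 4]
After 'push 11': [1, 4, 11]
After 'over': [1, 4, 11, 4]

Answer: 4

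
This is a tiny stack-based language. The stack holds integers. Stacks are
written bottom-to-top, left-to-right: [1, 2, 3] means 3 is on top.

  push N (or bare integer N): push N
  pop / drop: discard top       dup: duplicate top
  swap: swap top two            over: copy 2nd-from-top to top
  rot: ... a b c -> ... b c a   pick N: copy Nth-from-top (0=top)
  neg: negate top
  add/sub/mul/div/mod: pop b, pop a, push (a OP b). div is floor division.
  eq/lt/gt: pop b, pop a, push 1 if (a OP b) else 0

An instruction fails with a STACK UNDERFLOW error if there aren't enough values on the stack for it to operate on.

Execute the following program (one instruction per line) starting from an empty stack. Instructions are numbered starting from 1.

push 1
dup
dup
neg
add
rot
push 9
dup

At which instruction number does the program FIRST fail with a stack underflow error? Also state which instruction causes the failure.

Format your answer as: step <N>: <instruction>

Answer: step 6: rot

Derivation:
Step 1 ('push 1'): stack = [1], depth = 1
Step 2 ('dup'): stack = [1, 1], depth = 2
Step 3 ('dup'): stack = [1, 1, 1], depth = 3
Step 4 ('neg'): stack = [1, 1, -1], depth = 3
Step 5 ('add'): stack = [1, 0], depth = 2
Step 6 ('rot'): needs 3 value(s) but depth is 2 — STACK UNDERFLOW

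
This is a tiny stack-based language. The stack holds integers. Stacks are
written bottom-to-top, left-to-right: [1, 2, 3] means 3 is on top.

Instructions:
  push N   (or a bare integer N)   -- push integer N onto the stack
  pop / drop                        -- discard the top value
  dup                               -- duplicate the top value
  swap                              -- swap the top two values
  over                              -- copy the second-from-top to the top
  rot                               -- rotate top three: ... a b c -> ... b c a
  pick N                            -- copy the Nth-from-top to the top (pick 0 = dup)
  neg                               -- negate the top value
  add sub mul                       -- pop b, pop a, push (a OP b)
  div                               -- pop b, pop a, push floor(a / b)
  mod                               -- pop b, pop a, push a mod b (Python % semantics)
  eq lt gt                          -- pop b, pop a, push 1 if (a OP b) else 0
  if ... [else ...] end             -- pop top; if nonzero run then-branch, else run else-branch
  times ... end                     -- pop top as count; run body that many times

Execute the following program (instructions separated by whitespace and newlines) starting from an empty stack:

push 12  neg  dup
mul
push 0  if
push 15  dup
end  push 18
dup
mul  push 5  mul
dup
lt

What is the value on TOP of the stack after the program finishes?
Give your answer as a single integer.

After 'push 12': [12]
After 'neg': [-12]
After 'dup': [-12, -12]
After 'mul': [144]
After 'push 0': [144, 0]
After 'if': [144]
After 'push 18': [144, 18]
After 'dup': [144, 18, 18]
After 'mul': [144, 324]
After 'push 5': [144, 324, 5]
After 'mul': [144, 1620]
After 'dup': [144, 1620, 1620]
After 'lt': [144, 0]

Answer: 0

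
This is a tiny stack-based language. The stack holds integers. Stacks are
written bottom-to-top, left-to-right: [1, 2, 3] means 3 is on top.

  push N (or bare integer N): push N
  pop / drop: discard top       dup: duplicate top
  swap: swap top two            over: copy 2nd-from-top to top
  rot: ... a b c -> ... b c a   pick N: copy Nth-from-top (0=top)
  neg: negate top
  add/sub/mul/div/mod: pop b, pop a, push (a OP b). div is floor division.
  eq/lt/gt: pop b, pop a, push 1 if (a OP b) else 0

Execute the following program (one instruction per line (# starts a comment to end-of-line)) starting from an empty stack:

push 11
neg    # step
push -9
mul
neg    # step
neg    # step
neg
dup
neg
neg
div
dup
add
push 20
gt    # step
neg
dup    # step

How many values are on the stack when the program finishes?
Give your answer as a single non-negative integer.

After 'push 11': stack = [11] (depth 1)
After 'neg': stack = [-11] (depth 1)
After 'push -9': stack = [-11, -9] (depth 2)
After 'mul': stack = [99] (depth 1)
After 'neg': stack = [-99] (depth 1)
After 'neg': stack = [99] (depth 1)
After 'neg': stack = [-99] (depth 1)
After 'dup': stack = [-99, -99] (depth 2)
After 'neg': stack = [-99, 99] (depth 2)
After 'neg': stack = [-99, -99] (depth 2)
After 'div': stack = [1] (depth 1)
After 'dup': stack = [1, 1] (depth 2)
After 'add': stack = [2] (depth 1)
After 'push 20': stack = [2, 20] (depth 2)
After 'gt': stack = [0] (depth 1)
After 'neg': stack = [0] (depth 1)
After 'dup': stack = [0, 0] (depth 2)

Answer: 2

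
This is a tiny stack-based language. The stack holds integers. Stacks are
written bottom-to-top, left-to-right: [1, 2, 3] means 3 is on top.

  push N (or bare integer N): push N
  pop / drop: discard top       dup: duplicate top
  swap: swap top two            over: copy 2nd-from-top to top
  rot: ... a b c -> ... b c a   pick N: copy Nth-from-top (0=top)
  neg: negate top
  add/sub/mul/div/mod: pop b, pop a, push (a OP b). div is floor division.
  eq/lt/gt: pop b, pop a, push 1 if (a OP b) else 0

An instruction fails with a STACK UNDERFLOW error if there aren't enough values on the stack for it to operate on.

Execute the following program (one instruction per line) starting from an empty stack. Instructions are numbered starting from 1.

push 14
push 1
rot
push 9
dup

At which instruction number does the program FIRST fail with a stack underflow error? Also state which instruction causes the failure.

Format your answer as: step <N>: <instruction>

Answer: step 3: rot

Derivation:
Step 1 ('push 14'): stack = [14], depth = 1
Step 2 ('push 1'): stack = [14, 1], depth = 2
Step 3 ('rot'): needs 3 value(s) but depth is 2 — STACK UNDERFLOW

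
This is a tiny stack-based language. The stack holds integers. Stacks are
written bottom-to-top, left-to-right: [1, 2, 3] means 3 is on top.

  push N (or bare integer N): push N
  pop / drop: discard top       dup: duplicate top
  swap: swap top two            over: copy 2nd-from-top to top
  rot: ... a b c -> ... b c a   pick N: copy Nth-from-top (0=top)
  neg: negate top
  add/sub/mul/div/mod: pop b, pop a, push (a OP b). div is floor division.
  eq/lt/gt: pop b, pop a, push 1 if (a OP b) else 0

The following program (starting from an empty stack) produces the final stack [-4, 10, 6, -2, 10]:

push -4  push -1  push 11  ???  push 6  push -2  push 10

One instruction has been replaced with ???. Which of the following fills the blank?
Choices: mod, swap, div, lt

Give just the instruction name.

Stack before ???: [-4, -1, 11]
Stack after ???:  [-4, 10]
Checking each choice:
  mod: MATCH
  swap: produces [-4, 11, -1, 6, -2, 10]
  div: produces [-4, -1, 6, -2, 10]
  lt: produces [-4, 1, 6, -2, 10]


Answer: mod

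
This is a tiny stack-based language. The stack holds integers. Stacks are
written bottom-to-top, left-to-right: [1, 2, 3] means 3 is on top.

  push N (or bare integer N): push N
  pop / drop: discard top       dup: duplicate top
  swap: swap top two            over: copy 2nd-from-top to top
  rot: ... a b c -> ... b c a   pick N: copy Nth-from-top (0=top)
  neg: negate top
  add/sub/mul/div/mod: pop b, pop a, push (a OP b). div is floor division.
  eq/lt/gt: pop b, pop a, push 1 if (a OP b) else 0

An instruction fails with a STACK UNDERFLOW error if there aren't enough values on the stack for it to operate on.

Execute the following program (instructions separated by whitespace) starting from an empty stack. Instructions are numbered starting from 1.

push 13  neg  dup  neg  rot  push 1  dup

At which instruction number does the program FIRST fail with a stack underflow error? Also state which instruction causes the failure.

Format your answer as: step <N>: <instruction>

Answer: step 5: rot

Derivation:
Step 1 ('push 13'): stack = [13], depth = 1
Step 2 ('neg'): stack = [-13], depth = 1
Step 3 ('dup'): stack = [-13, -13], depth = 2
Step 4 ('neg'): stack = [-13, 13], depth = 2
Step 5 ('rot'): needs 3 value(s) but depth is 2 — STACK UNDERFLOW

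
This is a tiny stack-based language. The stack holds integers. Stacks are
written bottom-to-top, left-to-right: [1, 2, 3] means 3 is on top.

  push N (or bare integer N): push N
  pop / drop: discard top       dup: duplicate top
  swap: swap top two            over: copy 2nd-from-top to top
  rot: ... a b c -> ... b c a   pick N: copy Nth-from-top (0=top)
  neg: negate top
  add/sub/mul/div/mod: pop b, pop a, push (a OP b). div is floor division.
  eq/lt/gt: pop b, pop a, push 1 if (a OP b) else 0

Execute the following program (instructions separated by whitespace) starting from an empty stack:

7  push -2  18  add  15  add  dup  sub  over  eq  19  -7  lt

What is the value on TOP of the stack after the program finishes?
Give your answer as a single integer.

Answer: 0

Derivation:
After 'push 7': [7]
After 'push -2': [7, -2]
After 'push 18': [7, -2, 18]
After 'add': [7, 16]
After 'push 15': [7, 16, 15]
After 'add': [7, 31]
After 'dup': [7, 31, 31]
After 'sub': [7, 0]
After 'over': [7, 0, 7]
After 'eq': [7, 0]
After 'push 19': [7, 0, 19]
After 'push -7': [7, 0, 19, -7]
After 'lt': [7, 0, 0]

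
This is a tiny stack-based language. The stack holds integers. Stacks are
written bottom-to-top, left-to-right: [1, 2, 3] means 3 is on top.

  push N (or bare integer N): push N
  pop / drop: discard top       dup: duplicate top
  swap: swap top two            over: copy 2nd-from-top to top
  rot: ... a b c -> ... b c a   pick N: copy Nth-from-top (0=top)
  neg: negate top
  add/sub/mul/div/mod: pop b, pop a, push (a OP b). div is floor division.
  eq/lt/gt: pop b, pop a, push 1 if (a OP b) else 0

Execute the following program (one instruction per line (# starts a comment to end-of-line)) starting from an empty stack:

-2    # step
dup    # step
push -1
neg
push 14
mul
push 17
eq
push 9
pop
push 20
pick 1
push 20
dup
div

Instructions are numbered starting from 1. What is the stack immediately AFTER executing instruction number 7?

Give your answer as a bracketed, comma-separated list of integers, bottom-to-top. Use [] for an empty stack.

Answer: [-2, -2, 14, 17]

Derivation:
Step 1 ('-2'): [-2]
Step 2 ('dup'): [-2, -2]
Step 3 ('push -1'): [-2, -2, -1]
Step 4 ('neg'): [-2, -2, 1]
Step 5 ('push 14'): [-2, -2, 1, 14]
Step 6 ('mul'): [-2, -2, 14]
Step 7 ('push 17'): [-2, -2, 14, 17]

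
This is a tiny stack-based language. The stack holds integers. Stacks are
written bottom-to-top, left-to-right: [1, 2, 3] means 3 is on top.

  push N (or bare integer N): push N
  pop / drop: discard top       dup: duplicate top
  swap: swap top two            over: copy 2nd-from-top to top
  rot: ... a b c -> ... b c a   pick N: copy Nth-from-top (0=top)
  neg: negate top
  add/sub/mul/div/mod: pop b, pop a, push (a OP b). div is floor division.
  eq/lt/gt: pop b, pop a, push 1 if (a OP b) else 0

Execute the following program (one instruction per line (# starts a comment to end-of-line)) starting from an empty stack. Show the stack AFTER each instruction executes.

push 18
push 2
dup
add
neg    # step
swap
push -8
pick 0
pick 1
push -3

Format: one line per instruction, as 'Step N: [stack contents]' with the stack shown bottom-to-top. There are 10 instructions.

Step 1: [18]
Step 2: [18, 2]
Step 3: [18, 2, 2]
Step 4: [18, 4]
Step 5: [18, -4]
Step 6: [-4, 18]
Step 7: [-4, 18, -8]
Step 8: [-4, 18, -8, -8]
Step 9: [-4, 18, -8, -8, -8]
Step 10: [-4, 18, -8, -8, -8, -3]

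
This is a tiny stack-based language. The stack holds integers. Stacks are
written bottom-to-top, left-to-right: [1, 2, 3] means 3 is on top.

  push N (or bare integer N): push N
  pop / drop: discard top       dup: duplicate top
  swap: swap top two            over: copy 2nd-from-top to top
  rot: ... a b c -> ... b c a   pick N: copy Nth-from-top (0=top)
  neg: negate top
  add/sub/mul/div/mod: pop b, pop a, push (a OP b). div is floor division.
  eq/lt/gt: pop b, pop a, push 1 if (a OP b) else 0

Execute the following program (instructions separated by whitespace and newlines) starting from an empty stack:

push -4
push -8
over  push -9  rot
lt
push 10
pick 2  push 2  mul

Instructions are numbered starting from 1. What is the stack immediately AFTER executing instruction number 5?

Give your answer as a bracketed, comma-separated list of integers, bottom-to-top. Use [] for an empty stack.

Step 1 ('push -4'): [-4]
Step 2 ('push -8'): [-4, -8]
Step 3 ('over'): [-4, -8, -4]
Step 4 ('push -9'): [-4, -8, -4, -9]
Step 5 ('rot'): [-4, -4, -9, -8]

Answer: [-4, -4, -9, -8]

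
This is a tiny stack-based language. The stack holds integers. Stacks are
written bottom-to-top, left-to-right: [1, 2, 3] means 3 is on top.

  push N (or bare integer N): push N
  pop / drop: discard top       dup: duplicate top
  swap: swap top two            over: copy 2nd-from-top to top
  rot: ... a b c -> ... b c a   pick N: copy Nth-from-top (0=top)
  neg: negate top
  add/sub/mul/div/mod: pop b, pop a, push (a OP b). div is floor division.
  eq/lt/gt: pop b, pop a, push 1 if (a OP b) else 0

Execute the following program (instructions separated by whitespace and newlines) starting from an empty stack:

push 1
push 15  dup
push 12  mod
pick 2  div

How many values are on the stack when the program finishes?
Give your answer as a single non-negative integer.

After 'push 1': stack = [1] (depth 1)
After 'push 15': stack = [1, 15] (depth 2)
After 'dup': stack = [1, 15, 15] (depth 3)
After 'push 12': stack = [1, 15, 15, 12] (depth 4)
After 'mod': stack = [1, 15, 3] (depth 3)
After 'pick 2': stack = [1, 15, 3, 1] (depth 4)
After 'div': stack = [1, 15, 3] (depth 3)

Answer: 3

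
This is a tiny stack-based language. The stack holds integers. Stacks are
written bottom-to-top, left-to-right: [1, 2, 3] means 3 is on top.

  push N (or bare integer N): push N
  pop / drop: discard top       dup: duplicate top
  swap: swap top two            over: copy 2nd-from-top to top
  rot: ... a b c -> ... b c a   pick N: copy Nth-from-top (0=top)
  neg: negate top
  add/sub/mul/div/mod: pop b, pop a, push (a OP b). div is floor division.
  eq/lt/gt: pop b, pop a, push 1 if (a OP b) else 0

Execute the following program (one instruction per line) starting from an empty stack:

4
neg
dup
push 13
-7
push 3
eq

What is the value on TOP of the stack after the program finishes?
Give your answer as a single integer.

After 'push 4': [4]
After 'neg': [-4]
After 'dup': [-4, -4]
After 'push 13': [-4, -4, 13]
After 'push -7': [-4, -4, 13, -7]
After 'push 3': [-4, -4, 13, -7, 3]
After 'eq': [-4, -4, 13, 0]

Answer: 0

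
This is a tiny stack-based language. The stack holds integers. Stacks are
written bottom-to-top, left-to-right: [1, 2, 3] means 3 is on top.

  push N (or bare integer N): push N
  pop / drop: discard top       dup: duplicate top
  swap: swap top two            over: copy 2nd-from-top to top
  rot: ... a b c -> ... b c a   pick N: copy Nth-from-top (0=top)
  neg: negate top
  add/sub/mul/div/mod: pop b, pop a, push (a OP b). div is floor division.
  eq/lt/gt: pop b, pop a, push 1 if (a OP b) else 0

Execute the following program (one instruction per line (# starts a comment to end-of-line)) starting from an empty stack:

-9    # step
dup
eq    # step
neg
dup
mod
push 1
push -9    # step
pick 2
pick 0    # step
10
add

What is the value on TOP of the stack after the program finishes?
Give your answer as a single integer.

Answer: 10

Derivation:
After 'push -9': [-9]
After 'dup': [-9, -9]
After 'eq': [1]
After 'neg': [-1]
After 'dup': [-1, -1]
After 'mod': [0]
After 'push 1': [0, 1]
After 'push -9': [0, 1, -9]
After 'pick 2': [0, 1, -9, 0]
After 'pick 0': [0, 1, -9, 0, 0]
After 'push 10': [0, 1, -9, 0, 0, 10]
After 'add': [0, 1, -9, 0, 10]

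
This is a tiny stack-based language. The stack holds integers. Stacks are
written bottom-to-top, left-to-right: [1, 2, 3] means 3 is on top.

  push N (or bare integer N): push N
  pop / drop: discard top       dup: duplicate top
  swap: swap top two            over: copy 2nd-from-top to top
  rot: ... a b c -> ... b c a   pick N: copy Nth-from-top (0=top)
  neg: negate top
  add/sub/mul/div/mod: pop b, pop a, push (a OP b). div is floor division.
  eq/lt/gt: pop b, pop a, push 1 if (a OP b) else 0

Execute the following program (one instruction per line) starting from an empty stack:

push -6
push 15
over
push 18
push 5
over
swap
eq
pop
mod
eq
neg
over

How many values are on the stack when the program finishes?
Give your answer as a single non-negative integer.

After 'push -6': stack = [-6] (depth 1)
After 'push 15': stack = [-6, 15] (depth 2)
After 'over': stack = [-6, 15, -6] (depth 3)
After 'push 18': stack = [-6, 15, -6, 18] (depth 4)
After 'push 5': stack = [-6, 15, -6, 18, 5] (depth 5)
After 'over': stack = [-6, 15, -6, 18, 5, 18] (depth 6)
After 'swap': stack = [-6, 15, -6, 18, 18, 5] (depth 6)
After 'eq': stack = [-6, 15, -6, 18, 0] (depth 5)
After 'pop': stack = [-6, 15, -6, 18] (depth 4)
After 'mod': stack = [-6, 15, 12] (depth 3)
After 'eq': stack = [-6, 0] (depth 2)
After 'neg': stack = [-6, 0] (depth 2)
After 'over': stack = [-6, 0, -6] (depth 3)

Answer: 3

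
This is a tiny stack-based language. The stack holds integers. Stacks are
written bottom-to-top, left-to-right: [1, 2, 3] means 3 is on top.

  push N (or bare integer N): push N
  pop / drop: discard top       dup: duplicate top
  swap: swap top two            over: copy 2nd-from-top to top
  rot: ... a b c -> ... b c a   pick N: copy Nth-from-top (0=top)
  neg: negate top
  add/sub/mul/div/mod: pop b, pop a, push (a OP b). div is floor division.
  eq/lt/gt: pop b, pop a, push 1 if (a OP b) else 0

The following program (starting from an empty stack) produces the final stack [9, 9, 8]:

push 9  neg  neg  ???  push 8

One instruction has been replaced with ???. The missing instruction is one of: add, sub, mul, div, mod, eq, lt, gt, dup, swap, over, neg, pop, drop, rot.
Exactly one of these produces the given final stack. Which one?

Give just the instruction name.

Answer: dup

Derivation:
Stack before ???: [9]
Stack after ???:  [9, 9]
The instruction that transforms [9] -> [9, 9] is: dup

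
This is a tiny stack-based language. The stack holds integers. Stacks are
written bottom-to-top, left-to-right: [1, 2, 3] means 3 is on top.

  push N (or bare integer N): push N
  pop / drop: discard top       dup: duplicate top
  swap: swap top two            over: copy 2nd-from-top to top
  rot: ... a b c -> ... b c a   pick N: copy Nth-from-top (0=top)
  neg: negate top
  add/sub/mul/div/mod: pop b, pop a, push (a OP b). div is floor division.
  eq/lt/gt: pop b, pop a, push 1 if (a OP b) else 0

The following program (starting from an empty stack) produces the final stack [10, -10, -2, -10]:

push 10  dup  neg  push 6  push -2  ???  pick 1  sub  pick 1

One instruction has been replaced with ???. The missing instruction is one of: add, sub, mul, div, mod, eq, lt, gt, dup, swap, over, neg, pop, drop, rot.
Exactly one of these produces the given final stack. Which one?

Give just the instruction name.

Stack before ???: [10, -10, 6, -2]
Stack after ???:  [10, -10, -12]
The instruction that transforms [10, -10, 6, -2] -> [10, -10, -12] is: mul

Answer: mul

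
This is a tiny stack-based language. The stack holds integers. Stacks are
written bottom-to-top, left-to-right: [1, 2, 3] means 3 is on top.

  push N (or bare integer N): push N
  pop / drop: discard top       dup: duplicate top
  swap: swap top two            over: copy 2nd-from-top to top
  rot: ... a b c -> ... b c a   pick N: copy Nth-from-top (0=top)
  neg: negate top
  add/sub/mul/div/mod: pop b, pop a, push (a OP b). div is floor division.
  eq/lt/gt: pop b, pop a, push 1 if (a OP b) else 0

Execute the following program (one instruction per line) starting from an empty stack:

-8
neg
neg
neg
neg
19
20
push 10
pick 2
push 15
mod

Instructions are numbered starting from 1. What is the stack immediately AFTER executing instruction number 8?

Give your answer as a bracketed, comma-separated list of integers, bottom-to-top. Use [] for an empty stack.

Step 1 ('-8'): [-8]
Step 2 ('neg'): [8]
Step 3 ('neg'): [-8]
Step 4 ('neg'): [8]
Step 5 ('neg'): [-8]
Step 6 ('19'): [-8, 19]
Step 7 ('20'): [-8, 19, 20]
Step 8 ('push 10'): [-8, 19, 20, 10]

Answer: [-8, 19, 20, 10]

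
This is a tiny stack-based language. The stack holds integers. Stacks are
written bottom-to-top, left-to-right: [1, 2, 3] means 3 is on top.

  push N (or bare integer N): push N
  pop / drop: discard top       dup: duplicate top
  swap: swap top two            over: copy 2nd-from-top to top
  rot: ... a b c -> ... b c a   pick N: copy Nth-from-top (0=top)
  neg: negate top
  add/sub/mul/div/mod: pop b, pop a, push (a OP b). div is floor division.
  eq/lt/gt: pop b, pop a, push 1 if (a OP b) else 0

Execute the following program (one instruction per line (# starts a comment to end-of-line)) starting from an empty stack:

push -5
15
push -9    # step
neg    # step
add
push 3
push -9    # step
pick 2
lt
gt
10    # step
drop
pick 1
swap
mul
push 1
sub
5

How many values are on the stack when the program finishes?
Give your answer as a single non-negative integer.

Answer: 4

Derivation:
After 'push -5': stack = [-5] (depth 1)
After 'push 15': stack = [-5, 15] (depth 2)
After 'push -9': stack = [-5, 15, -9] (depth 3)
After 'neg': stack = [-5, 15, 9] (depth 3)
After 'add': stack = [-5, 24] (depth 2)
After 'push 3': stack = [-5, 24, 3] (depth 3)
After 'push -9': stack = [-5, 24, 3, -9] (depth 4)
After 'pick 2': stack = [-5, 24, 3, -9, 24] (depth 5)
After 'lt': stack = [-5, 24, 3, 1] (depth 4)
After 'gt': stack = [-5, 24, 1] (depth 3)
After 'push 10': stack = [-5, 24, 1, 10] (depth 4)
After 'drop': stack = [-5, 24, 1] (depth 3)
After 'pick 1': stack = [-5, 24, 1, 24] (depth 4)
After 'swap': stack = [-5, 24, 24, 1] (depth 4)
After 'mul': stack = [-5, 24, 24] (depth 3)
After 'push 1': stack = [-5, 24, 24, 1] (depth 4)
After 'sub': stack = [-5, 24, 23] (depth 3)
After 'push 5': stack = [-5, 24, 23, 5] (depth 4)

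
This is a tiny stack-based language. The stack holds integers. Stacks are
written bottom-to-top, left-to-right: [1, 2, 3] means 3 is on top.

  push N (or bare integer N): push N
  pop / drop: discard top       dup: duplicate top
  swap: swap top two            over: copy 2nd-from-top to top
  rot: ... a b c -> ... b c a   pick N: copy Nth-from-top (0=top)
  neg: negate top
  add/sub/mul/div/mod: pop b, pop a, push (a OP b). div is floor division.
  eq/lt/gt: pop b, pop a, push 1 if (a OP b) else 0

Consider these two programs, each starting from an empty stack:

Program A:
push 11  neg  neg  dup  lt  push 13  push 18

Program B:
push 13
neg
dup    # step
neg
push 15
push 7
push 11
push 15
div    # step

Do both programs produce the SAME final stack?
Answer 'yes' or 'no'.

Answer: no

Derivation:
Program A trace:
  After 'push 11': [11]
  After 'neg': [-11]
  After 'neg': [11]
  After 'dup': [11, 11]
  After 'lt': [0]
  After 'push 13': [0, 13]
  After 'push 18': [0, 13, 18]
Program A final stack: [0, 13, 18]

Program B trace:
  After 'push 13': [13]
  After 'neg': [-13]
  After 'dup': [-13, -13]
  After 'neg': [-13, 13]
  After 'push 15': [-13, 13, 15]
  After 'push 7': [-13, 13, 15, 7]
  After 'push 11': [-13, 13, 15, 7, 11]
  After 'push 15': [-13, 13, 15, 7, 11, 15]
  After 'div': [-13, 13, 15, 7, 0]
Program B final stack: [-13, 13, 15, 7, 0]
Same: no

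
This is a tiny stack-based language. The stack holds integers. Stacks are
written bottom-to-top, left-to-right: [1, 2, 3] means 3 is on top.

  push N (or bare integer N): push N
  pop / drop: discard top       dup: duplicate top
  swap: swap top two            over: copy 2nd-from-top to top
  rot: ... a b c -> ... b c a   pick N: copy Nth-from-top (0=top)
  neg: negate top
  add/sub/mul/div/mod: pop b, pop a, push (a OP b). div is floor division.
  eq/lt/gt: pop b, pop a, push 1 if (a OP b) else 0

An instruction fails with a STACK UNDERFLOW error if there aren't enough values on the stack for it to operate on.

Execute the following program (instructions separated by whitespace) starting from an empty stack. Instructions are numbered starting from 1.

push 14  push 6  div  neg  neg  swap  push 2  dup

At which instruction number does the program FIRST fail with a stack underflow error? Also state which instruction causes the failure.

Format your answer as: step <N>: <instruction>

Step 1 ('push 14'): stack = [14], depth = 1
Step 2 ('push 6'): stack = [14, 6], depth = 2
Step 3 ('div'): stack = [2], depth = 1
Step 4 ('neg'): stack = [-2], depth = 1
Step 5 ('neg'): stack = [2], depth = 1
Step 6 ('swap'): needs 2 value(s) but depth is 1 — STACK UNDERFLOW

Answer: step 6: swap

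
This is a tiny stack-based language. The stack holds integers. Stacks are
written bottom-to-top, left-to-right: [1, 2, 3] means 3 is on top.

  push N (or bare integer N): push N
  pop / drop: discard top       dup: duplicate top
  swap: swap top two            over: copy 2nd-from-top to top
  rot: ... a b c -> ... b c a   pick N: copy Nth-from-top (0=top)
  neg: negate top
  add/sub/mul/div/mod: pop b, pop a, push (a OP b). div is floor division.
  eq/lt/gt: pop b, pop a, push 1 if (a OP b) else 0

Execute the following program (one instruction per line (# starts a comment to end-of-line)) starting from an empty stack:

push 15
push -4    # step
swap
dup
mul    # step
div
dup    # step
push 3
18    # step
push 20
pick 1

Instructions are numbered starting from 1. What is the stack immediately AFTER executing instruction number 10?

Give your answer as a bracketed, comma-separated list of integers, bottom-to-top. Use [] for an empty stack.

Answer: [-1, -1, 3, 18, 20]

Derivation:
Step 1 ('push 15'): [15]
Step 2 ('push -4'): [15, -4]
Step 3 ('swap'): [-4, 15]
Step 4 ('dup'): [-4, 15, 15]
Step 5 ('mul'): [-4, 225]
Step 6 ('div'): [-1]
Step 7 ('dup'): [-1, -1]
Step 8 ('push 3'): [-1, -1, 3]
Step 9 ('18'): [-1, -1, 3, 18]
Step 10 ('push 20'): [-1, -1, 3, 18, 20]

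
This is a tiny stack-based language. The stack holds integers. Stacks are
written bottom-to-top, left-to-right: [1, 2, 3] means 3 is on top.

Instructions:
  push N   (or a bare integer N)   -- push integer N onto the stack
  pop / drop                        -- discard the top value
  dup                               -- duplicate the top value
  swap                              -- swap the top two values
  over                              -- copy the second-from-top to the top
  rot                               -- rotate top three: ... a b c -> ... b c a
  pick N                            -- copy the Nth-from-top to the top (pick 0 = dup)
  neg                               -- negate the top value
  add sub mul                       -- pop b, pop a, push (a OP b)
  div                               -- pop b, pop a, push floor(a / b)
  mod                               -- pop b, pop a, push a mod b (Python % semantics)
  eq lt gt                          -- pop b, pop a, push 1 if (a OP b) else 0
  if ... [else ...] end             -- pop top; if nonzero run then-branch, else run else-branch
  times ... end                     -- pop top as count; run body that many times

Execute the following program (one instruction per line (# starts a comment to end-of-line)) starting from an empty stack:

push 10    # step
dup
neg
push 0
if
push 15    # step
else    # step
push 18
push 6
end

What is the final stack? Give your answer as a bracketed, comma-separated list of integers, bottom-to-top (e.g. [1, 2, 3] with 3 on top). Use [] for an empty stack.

After 'push 10': [10]
After 'dup': [10, 10]
After 'neg': [10, -10]
After 'push 0': [10, -10, 0]
After 'if': [10, -10]
After 'push 18': [10, -10, 18]
After 'push 6': [10, -10, 18, 6]

Answer: [10, -10, 18, 6]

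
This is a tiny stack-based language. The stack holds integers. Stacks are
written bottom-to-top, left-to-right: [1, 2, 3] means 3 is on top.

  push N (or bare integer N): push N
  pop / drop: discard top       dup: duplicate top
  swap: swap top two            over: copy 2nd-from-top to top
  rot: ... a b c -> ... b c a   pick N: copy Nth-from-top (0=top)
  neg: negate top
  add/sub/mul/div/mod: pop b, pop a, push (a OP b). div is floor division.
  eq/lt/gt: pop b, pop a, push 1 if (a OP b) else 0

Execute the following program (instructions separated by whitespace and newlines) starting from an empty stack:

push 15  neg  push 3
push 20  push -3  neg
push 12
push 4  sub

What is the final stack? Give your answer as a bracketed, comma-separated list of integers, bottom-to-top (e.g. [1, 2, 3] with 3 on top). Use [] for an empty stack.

After 'push 15': [15]
After 'neg': [-15]
After 'push 3': [-15, 3]
After 'push 20': [-15, 3, 20]
After 'push -3': [-15, 3, 20, -3]
After 'neg': [-15, 3, 20, 3]
After 'push 12': [-15, 3, 20, 3, 12]
After 'push 4': [-15, 3, 20, 3, 12, 4]
After 'sub': [-15, 3, 20, 3, 8]

Answer: [-15, 3, 20, 3, 8]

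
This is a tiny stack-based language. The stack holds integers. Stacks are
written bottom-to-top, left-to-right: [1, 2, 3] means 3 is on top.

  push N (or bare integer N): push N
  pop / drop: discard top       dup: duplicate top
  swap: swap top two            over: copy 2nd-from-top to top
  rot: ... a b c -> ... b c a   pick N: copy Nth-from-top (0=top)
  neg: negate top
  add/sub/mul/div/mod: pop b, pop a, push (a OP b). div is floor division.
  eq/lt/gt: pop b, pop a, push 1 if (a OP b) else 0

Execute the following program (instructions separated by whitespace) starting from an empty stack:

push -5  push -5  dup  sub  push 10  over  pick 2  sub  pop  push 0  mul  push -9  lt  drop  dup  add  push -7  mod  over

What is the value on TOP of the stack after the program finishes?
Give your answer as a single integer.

After 'push -5': [-5]
After 'push -5': [-5, -5]
After 'dup': [-5, -5, -5]
After 'sub': [-5, 0]
After 'push 10': [-5, 0, 10]
After 'over': [-5, 0, 10, 0]
After 'pick 2': [-5, 0, 10, 0, 0]
After 'sub': [-5, 0, 10, 0]
After 'pop': [-5, 0, 10]
After 'push 0': [-5, 0, 10, 0]
After 'mul': [-5, 0, 0]
After 'push -9': [-5, 0, 0, -9]
After 'lt': [-5, 0, 0]
After 'drop': [-5, 0]
After 'dup': [-5, 0, 0]
After 'add': [-5, 0]
After 'push -7': [-5, 0, -7]
After 'mod': [-5, 0]
After 'over': [-5, 0, -5]

Answer: -5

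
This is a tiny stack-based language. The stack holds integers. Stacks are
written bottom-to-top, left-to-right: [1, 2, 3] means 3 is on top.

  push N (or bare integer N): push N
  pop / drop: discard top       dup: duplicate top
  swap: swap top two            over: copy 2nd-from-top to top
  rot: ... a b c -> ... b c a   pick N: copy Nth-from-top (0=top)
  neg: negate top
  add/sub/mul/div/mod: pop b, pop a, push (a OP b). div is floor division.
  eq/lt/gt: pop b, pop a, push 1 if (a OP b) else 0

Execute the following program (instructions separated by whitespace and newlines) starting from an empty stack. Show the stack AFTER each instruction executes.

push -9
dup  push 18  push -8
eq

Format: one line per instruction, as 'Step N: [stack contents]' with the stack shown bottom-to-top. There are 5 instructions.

Step 1: [-9]
Step 2: [-9, -9]
Step 3: [-9, -9, 18]
Step 4: [-9, -9, 18, -8]
Step 5: [-9, -9, 0]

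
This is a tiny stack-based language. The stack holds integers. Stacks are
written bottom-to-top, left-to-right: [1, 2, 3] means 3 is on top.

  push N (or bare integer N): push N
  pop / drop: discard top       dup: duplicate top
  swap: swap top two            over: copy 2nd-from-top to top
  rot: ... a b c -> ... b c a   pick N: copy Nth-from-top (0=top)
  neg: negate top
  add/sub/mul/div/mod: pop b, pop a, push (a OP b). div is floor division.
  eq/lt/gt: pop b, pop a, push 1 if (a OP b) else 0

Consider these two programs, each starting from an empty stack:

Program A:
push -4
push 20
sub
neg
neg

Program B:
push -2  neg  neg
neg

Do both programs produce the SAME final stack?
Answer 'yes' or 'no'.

Answer: no

Derivation:
Program A trace:
  After 'push -4': [-4]
  After 'push 20': [-4, 20]
  After 'sub': [-24]
  After 'neg': [24]
  After 'neg': [-24]
Program A final stack: [-24]

Program B trace:
  After 'push -2': [-2]
  After 'neg': [2]
  After 'neg': [-2]
  After 'neg': [2]
Program B final stack: [2]
Same: no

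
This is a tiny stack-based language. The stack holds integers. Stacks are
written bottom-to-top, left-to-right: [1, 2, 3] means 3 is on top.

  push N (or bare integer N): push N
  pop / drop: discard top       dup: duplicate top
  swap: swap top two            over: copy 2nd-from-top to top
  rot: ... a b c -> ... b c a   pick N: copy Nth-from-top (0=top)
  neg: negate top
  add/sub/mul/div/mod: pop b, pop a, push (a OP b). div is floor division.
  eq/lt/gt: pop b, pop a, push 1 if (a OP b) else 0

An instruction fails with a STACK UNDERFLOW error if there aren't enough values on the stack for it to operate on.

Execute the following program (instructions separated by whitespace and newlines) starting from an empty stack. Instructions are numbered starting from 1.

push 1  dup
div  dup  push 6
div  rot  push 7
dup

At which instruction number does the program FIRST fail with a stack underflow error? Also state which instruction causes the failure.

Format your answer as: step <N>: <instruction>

Step 1 ('push 1'): stack = [1], depth = 1
Step 2 ('dup'): stack = [1, 1], depth = 2
Step 3 ('div'): stack = [1], depth = 1
Step 4 ('dup'): stack = [1, 1], depth = 2
Step 5 ('push 6'): stack = [1, 1, 6], depth = 3
Step 6 ('div'): stack = [1, 0], depth = 2
Step 7 ('rot'): needs 3 value(s) but depth is 2 — STACK UNDERFLOW

Answer: step 7: rot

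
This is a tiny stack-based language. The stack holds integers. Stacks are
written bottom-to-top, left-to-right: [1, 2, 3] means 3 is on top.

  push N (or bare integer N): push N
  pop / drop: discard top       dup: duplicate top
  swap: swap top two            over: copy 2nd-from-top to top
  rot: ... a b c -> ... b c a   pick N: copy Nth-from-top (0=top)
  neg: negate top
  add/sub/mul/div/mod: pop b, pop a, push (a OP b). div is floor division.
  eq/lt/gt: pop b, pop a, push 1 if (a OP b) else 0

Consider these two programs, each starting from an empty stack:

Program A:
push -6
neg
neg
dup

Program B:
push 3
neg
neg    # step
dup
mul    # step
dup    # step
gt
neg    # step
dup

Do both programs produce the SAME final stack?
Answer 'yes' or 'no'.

Program A trace:
  After 'push -6': [-6]
  After 'neg': [6]
  After 'neg': [-6]
  After 'dup': [-6, -6]
Program A final stack: [-6, -6]

Program B trace:
  After 'push 3': [3]
  After 'neg': [-3]
  After 'neg': [3]
  After 'dup': [3, 3]
  After 'mul': [9]
  After 'dup': [9, 9]
  After 'gt': [0]
  After 'neg': [0]
  After 'dup': [0, 0]
Program B final stack: [0, 0]
Same: no

Answer: no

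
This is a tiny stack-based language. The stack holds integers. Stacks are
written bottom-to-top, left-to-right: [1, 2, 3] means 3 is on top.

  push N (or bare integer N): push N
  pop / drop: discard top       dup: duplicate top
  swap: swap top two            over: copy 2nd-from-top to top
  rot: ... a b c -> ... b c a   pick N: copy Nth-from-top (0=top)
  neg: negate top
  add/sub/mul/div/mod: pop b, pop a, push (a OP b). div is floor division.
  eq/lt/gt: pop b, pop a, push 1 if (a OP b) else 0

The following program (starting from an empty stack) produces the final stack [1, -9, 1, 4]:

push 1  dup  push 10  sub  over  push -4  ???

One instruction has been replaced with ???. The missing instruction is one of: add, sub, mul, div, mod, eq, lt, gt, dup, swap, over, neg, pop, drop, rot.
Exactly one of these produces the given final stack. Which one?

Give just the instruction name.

Stack before ???: [1, -9, 1, -4]
Stack after ???:  [1, -9, 1, 4]
The instruction that transforms [1, -9, 1, -4] -> [1, -9, 1, 4] is: neg

Answer: neg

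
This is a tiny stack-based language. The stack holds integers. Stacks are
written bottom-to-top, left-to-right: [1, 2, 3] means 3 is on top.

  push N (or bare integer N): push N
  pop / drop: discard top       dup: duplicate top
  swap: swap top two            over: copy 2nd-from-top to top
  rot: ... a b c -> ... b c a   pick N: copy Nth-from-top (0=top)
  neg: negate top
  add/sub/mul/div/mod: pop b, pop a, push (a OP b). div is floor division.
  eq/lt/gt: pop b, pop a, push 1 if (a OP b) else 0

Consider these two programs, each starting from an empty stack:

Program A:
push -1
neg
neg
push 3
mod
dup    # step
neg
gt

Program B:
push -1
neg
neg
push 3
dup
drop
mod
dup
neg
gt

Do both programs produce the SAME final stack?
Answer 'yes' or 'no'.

Answer: yes

Derivation:
Program A trace:
  After 'push -1': [-1]
  After 'neg': [1]
  After 'neg': [-1]
  After 'push 3': [-1, 3]
  After 'mod': [2]
  After 'dup': [2, 2]
  After 'neg': [2, -2]
  After 'gt': [1]
Program A final stack: [1]

Program B trace:
  After 'push -1': [-1]
  After 'neg': [1]
  After 'neg': [-1]
  After 'push 3': [-1, 3]
  After 'dup': [-1, 3, 3]
  After 'drop': [-1, 3]
  After 'mod': [2]
  After 'dup': [2, 2]
  After 'neg': [2, -2]
  After 'gt': [1]
Program B final stack: [1]
Same: yes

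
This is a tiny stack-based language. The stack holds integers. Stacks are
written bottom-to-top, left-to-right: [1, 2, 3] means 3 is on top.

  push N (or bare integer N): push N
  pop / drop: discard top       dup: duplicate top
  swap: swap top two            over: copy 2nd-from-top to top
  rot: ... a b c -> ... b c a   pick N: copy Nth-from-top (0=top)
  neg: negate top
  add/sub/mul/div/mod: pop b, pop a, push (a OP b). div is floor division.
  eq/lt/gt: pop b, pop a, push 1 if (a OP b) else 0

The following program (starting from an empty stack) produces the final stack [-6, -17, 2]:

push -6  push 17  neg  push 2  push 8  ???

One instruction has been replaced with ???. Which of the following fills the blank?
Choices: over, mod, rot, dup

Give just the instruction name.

Answer: mod

Derivation:
Stack before ???: [-6, -17, 2, 8]
Stack after ???:  [-6, -17, 2]
Checking each choice:
  over: produces [-6, -17, 2, 8, 2]
  mod: MATCH
  rot: produces [-6, 2, 8, -17]
  dup: produces [-6, -17, 2, 8, 8]


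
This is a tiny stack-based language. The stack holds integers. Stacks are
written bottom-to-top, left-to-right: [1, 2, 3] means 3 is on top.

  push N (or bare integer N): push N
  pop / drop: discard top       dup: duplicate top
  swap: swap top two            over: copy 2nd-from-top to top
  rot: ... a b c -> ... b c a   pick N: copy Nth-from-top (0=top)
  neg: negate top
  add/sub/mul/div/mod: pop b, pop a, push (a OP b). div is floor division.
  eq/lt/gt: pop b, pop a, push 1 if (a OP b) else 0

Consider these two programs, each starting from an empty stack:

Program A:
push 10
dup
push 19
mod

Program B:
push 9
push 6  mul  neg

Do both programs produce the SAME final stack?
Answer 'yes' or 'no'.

Program A trace:
  After 'push 10': [10]
  After 'dup': [10, 10]
  After 'push 19': [10, 10, 19]
  After 'mod': [10, 10]
Program A final stack: [10, 10]

Program B trace:
  After 'push 9': [9]
  After 'push 6': [9, 6]
  After 'mul': [54]
  After 'neg': [-54]
Program B final stack: [-54]
Same: no

Answer: no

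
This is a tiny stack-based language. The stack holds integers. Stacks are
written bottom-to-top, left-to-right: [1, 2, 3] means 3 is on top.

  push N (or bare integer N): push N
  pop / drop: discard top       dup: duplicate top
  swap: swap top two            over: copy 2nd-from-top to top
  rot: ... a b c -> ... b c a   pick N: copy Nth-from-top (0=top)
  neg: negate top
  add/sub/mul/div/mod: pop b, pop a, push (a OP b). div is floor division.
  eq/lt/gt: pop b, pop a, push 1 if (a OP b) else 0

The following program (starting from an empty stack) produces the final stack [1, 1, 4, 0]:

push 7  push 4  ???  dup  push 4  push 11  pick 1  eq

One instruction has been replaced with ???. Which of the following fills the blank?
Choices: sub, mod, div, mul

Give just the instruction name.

Answer: div

Derivation:
Stack before ???: [7, 4]
Stack after ???:  [1]
Checking each choice:
  sub: produces [3, 3, 4, 0]
  mod: produces [3, 3, 4, 0]
  div: MATCH
  mul: produces [28, 28, 4, 0]
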